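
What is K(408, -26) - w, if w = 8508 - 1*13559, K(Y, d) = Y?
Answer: 5459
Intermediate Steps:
w = -5051 (w = 8508 - 13559 = -5051)
K(408, -26) - w = 408 - 1*(-5051) = 408 + 5051 = 5459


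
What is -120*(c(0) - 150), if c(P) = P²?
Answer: 18000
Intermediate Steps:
-120*(c(0) - 150) = -120*(0² - 150) = -120*(0 - 150) = -120*(-150) = 18000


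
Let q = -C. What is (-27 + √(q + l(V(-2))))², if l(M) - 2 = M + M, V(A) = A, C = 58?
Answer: 669 - 108*I*√15 ≈ 669.0 - 418.28*I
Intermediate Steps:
l(M) = 2 + 2*M (l(M) = 2 + (M + M) = 2 + 2*M)
q = -58 (q = -1*58 = -58)
(-27 + √(q + l(V(-2))))² = (-27 + √(-58 + (2 + 2*(-2))))² = (-27 + √(-58 + (2 - 4)))² = (-27 + √(-58 - 2))² = (-27 + √(-60))² = (-27 + 2*I*√15)²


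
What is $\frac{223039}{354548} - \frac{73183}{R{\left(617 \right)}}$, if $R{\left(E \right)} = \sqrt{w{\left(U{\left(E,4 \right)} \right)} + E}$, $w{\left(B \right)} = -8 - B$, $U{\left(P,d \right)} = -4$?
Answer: $\frac{223039}{354548} - \frac{73183 \sqrt{613}}{613} \approx -2955.2$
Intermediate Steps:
$R{\left(E \right)} = \sqrt{-4 + E}$ ($R{\left(E \right)} = \sqrt{\left(-8 - -4\right) + E} = \sqrt{\left(-8 + 4\right) + E} = \sqrt{-4 + E}$)
$\frac{223039}{354548} - \frac{73183}{R{\left(617 \right)}} = \frac{223039}{354548} - \frac{73183}{\sqrt{-4 + 617}} = 223039 \cdot \frac{1}{354548} - \frac{73183}{\sqrt{613}} = \frac{223039}{354548} - 73183 \frac{\sqrt{613}}{613} = \frac{223039}{354548} - \frac{73183 \sqrt{613}}{613}$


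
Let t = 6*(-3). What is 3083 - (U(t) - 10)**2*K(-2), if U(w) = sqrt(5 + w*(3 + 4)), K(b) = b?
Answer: 3041 - 440*I ≈ 3041.0 - 440.0*I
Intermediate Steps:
t = -18
U(w) = sqrt(5 + 7*w) (U(w) = sqrt(5 + w*7) = sqrt(5 + 7*w))
3083 - (U(t) - 10)**2*K(-2) = 3083 - (sqrt(5 + 7*(-18)) - 10)**2*(-2) = 3083 - (sqrt(5 - 126) - 10)**2*(-2) = 3083 - (sqrt(-121) - 10)**2*(-2) = 3083 - (11*I - 10)**2*(-2) = 3083 - (-10 + 11*I)**2*(-2) = 3083 - (-2)*(-10 + 11*I)**2 = 3083 + 2*(-10 + 11*I)**2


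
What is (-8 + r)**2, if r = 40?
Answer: 1024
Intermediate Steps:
(-8 + r)**2 = (-8 + 40)**2 = 32**2 = 1024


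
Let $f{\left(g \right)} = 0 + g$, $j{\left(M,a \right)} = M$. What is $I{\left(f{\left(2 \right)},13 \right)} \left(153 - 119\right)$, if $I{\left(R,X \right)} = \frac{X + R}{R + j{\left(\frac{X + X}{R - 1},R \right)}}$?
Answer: $\frac{255}{14} \approx 18.214$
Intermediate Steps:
$f{\left(g \right)} = g$
$I{\left(R,X \right)} = \frac{R + X}{R + \frac{2 X}{-1 + R}}$ ($I{\left(R,X \right)} = \frac{X + R}{R + \frac{X + X}{R - 1}} = \frac{R + X}{R + \frac{2 X}{-1 + R}}$)
$I{\left(f{\left(2 \right)},13 \right)} \left(153 - 119\right) = \frac{\left(-1 + 2\right) \left(2 + 13\right)}{2 \cdot 13 + 2 \left(-1 + 2\right)} \left(153 - 119\right) = \frac{1}{26 + 2 \cdot 1} \cdot 1 \cdot 15 \cdot 34 = \frac{1}{26 + 2} \cdot 1 \cdot 15 \cdot 34 = \frac{1}{28} \cdot 1 \cdot 15 \cdot 34 = \frac{15}{28} \cdot 34 = \frac{255}{14}$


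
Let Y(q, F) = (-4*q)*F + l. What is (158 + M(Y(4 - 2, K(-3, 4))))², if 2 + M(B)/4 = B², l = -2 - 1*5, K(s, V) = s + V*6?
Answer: 15043022500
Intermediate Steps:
K(s, V) = s + 6*V
l = -7 (l = -2 - 5 = -7)
Y(q, F) = -7 - 4*F*q (Y(q, F) = (-4*q)*F - 7 = -4*F*q - 7 = -7 - 4*F*q)
M(B) = -8 + 4*B²
(158 + M(Y(4 - 2, K(-3, 4))))² = (158 + (-8 + 4*(-7 - 4*(-3 + 6*4)*(4 - 2))²))² = (158 + (-8 + 4*(-7 - 4*(-3 + 24)*2)²))² = (158 + (-8 + 4*(-7 - 4*21*2)²))² = (158 + (-8 + 4*(-7 - 168)²))² = (158 + (-8 + 4*(-175)²))² = (158 + (-8 + 4*30625))² = (158 + (-8 + 122500))² = (158 + 122492)² = 122650² = 15043022500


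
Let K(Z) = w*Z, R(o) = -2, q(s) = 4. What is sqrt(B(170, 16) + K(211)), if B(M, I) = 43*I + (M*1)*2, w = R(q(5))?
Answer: sqrt(606) ≈ 24.617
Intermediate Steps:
w = -2
K(Z) = -2*Z
B(M, I) = 2*M + 43*I (B(M, I) = 43*I + M*2 = 43*I + 2*M = 2*M + 43*I)
sqrt(B(170, 16) + K(211)) = sqrt((2*170 + 43*16) - 2*211) = sqrt((340 + 688) - 422) = sqrt(1028 - 422) = sqrt(606)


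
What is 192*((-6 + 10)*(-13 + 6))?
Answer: -5376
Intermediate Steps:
192*((-6 + 10)*(-13 + 6)) = 192*(4*(-7)) = 192*(-28) = -5376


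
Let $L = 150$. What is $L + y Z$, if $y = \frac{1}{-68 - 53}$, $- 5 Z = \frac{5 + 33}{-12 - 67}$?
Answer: $\frac{7169212}{47795} \approx 150.0$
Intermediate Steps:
$Z = \frac{38}{395}$ ($Z = - \frac{\left(5 + 33\right) \frac{1}{-12 - 67}}{5} = - \frac{38 \frac{1}{-79}}{5} = - \frac{38 \left(- \frac{1}{79}\right)}{5} = \left(- \frac{1}{5}\right) \left(- \frac{38}{79}\right) = \frac{38}{395} \approx 0.096202$)
$y = - \frac{1}{121}$ ($y = \frac{1}{-121} = - \frac{1}{121} \approx -0.0082645$)
$L + y Z = 150 - \frac{38}{47795} = \frac{7169212}{47795}$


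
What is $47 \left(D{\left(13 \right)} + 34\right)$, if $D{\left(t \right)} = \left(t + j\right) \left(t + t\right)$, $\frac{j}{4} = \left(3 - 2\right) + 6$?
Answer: $51700$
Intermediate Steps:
$j = 28$ ($j = 4 \left(\left(3 - 2\right) + 6\right) = 4 \left(1 + 6\right) = 4 \cdot 7 = 28$)
$D{\left(t \right)} = 2 t \left(28 + t\right)$ ($D{\left(t \right)} = \left(t + 28\right) \left(t + t\right) = \left(28 + t\right) 2 t = 2 t \left(28 + t\right)$)
$47 \left(D{\left(13 \right)} + 34\right) = 47 \left(2 \cdot 13 \left(28 + 13\right) + 34\right) = 47 \left(2 \cdot 13 \cdot 41 + 34\right) = 47 \left(1066 + 34\right) = 47 \cdot 1100 = 51700$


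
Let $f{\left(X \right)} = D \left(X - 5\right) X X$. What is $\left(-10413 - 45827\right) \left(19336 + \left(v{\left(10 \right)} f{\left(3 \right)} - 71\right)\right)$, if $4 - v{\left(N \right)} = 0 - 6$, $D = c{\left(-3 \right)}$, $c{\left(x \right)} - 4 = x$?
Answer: $-1073340400$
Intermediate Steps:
$c{\left(x \right)} = 4 + x$
$D = 1$ ($D = 4 - 3 = 1$)
$v{\left(N \right)} = 10$ ($v{\left(N \right)} = 4 - \left(0 - 6\right) = 4 - -6 = 4 + 6 = 10$)
$f{\left(X \right)} = X^{2} \left(-5 + X\right)$ ($f{\left(X \right)} = 1 \left(X - 5\right) X X = 1 \left(-5 + X\right) X X = \left(-5 + X\right) X X = X \left(-5 + X\right) X = X^{2} \left(-5 + X\right)$)
$\left(-10413 - 45827\right) \left(19336 + \left(v{\left(10 \right)} f{\left(3 \right)} - 71\right)\right) = \left(-10413 - 45827\right) \left(19336 + \left(10 \cdot 3^{2} \left(-5 + 3\right) - 71\right)\right) = - 56240 \left(19336 + \left(10 \cdot 9 \left(-2\right) - 71\right)\right) = - 56240 \left(19336 + \left(10 \left(-18\right) - 71\right)\right) = - 56240 \left(19336 - 251\right) = \left(-56240\right) 19085 = -1073340400$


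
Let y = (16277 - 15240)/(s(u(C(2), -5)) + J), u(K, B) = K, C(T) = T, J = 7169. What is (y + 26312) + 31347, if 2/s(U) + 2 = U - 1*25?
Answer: 10333844882/179223 ≈ 57659.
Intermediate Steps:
s(U) = 2/(-27 + U) (s(U) = 2/(-2 + (U - 1*25)) = 2/(-2 + (U - 25)) = 2/(-2 + (-25 + U)) = 2/(-27 + U))
y = 25925/179223 (y = (16277 - 15240)/(2/(-27 + 2) + 7169) = 1037/(2/(-25) + 7169) = 1037/(2*(-1/25) + 7169) = 1037/(-2/25 + 7169) = 1037/(179223/25) = 1037*(25/179223) = 25925/179223 ≈ 0.14465)
(y + 26312) + 31347 = (25925/179223 + 26312) + 31347 = 4715741501/179223 + 31347 = 10333844882/179223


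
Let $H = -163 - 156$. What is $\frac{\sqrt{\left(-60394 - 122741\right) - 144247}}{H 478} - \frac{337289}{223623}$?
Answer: $- \frac{337289}{223623} - \frac{i \sqrt{327382}}{152482} \approx -1.5083 - 0.0037524 i$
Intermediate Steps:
$H = -319$
$\frac{\sqrt{\left(-60394 - 122741\right) - 144247}}{H 478} - \frac{337289}{223623} = \frac{\sqrt{\left(-60394 - 122741\right) - 144247}}{\left(-319\right) 478} - \frac{337289}{223623} = \frac{\sqrt{\left(-60394 - 122741\right) - 144247}}{-152482} - \frac{337289}{223623} = \sqrt{-183135 - 144247} \left(- \frac{1}{152482}\right) - \frac{337289}{223623} = \sqrt{-327382} \left(- \frac{1}{152482}\right) - \frac{337289}{223623} = i \sqrt{327382} \left(- \frac{1}{152482}\right) - \frac{337289}{223623} = - \frac{i \sqrt{327382}}{152482} - \frac{337289}{223623} = - \frac{337289}{223623} - \frac{i \sqrt{327382}}{152482}$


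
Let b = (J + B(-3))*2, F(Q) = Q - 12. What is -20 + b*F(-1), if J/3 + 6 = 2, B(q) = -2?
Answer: 344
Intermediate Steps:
J = -12 (J = -18 + 3*2 = -18 + 6 = -12)
F(Q) = -12 + Q
b = -28 (b = (-12 - 2)*2 = -14*2 = -28)
-20 + b*F(-1) = -20 - 28*(-12 - 1) = -20 - 28*(-13) = -20 + 364 = 344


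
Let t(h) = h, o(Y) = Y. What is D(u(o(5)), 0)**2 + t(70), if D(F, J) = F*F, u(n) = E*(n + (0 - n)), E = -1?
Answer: 70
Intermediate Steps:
u(n) = 0 (u(n) = -(n + (0 - n)) = -(n - n) = -1*0 = 0)
D(F, J) = F**2
D(u(o(5)), 0)**2 + t(70) = (0**2)**2 + 70 = 0**2 + 70 = 0 + 70 = 70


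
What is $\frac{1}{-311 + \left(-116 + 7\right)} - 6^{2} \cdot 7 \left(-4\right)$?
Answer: $\frac{423359}{420} \approx 1008.0$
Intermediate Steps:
$\frac{1}{-311 + \left(-116 + 7\right)} - 6^{2} \cdot 7 \left(-4\right) = \frac{1}{-311 - 109} - 36 \cdot 7 \left(-4\right) = \frac{1}{-420} - 252 \left(-4\right) = - \frac{1}{420} - -1008 = - \frac{1}{420} + 1008 = \frac{423359}{420}$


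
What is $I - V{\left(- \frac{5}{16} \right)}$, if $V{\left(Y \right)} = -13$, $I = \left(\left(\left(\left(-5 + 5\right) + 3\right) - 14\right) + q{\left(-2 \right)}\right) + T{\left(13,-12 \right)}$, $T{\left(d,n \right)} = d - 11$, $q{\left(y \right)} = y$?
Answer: $2$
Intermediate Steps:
$T{\left(d,n \right)} = -11 + d$
$I = -11$ ($I = \left(\left(\left(\left(-5 + 5\right) + 3\right) - 14\right) - 2\right) + \left(-11 + 13\right) = \left(\left(\left(0 + 3\right) - 14\right) - 2\right) + 2 = \left(\left(3 - 14\right) - 2\right) + 2 = \left(-11 - 2\right) + 2 = -13 + 2 = -11$)
$I - V{\left(- \frac{5}{16} \right)} = -11 - -13 = -11 + 13 = 2$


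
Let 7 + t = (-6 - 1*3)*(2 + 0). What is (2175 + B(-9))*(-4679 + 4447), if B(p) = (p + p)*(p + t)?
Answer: -646584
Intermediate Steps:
t = -25 (t = -7 + (-6 - 1*3)*(2 + 0) = -7 + (-6 - 3)*2 = -7 - 9*2 = -7 - 18 = -25)
B(p) = 2*p*(-25 + p) (B(p) = (p + p)*(p - 25) = (2*p)*(-25 + p) = 2*p*(-25 + p))
(2175 + B(-9))*(-4679 + 4447) = (2175 + 2*(-9)*(-25 - 9))*(-4679 + 4447) = (2175 + 2*(-9)*(-34))*(-232) = (2175 + 612)*(-232) = 2787*(-232) = -646584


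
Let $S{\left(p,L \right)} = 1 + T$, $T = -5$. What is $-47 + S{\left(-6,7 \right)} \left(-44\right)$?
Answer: $129$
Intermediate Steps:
$S{\left(p,L \right)} = -4$ ($S{\left(p,L \right)} = 1 - 5 = -4$)
$-47 + S{\left(-6,7 \right)} \left(-44\right) = -47 - -176 = -47 + 176 = 129$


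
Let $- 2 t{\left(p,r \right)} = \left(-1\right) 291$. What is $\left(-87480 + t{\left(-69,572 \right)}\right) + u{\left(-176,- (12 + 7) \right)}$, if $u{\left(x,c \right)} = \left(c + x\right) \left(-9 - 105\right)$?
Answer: $- \frac{130209}{2} \approx -65105.0$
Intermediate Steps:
$t{\left(p,r \right)} = \frac{291}{2}$ ($t{\left(p,r \right)} = - \frac{\left(-1\right) 291}{2} = \left(- \frac{1}{2}\right) \left(-291\right) = \frac{291}{2}$)
$u{\left(x,c \right)} = - 114 c - 114 x$ ($u{\left(x,c \right)} = \left(c + x\right) \left(-114\right) = - 114 c - 114 x$)
$\left(-87480 + t{\left(-69,572 \right)}\right) + u{\left(-176,- (12 + 7) \right)} = \left(-87480 + \frac{291}{2}\right) - \left(-20064 + 114 \left(- (12 + 7)\right)\right) = - \frac{174669}{2} + \left(- 114 \left(\left(-1\right) 19\right) + 20064\right) = - \frac{174669}{2} + \left(\left(-114\right) \left(-19\right) + 20064\right) = - \frac{174669}{2} + \left(2166 + 20064\right) = - \frac{174669}{2} + 22230 = - \frac{130209}{2}$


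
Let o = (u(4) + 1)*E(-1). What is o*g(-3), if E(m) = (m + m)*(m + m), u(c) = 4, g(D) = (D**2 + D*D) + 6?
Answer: 480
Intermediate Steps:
g(D) = 6 + 2*D**2 (g(D) = (D**2 + D**2) + 6 = 2*D**2 + 6 = 6 + 2*D**2)
E(m) = 4*m**2 (E(m) = (2*m)*(2*m) = 4*m**2)
o = 20 (o = (4 + 1)*(4*(-1)**2) = 5*(4*1) = 5*4 = 20)
o*g(-3) = 20*(6 + 2*(-3)**2) = 20*(6 + 2*9) = 20*(6 + 18) = 20*24 = 480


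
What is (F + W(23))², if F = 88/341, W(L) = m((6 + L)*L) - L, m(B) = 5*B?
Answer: 10543182400/961 ≈ 1.0971e+7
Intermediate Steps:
W(L) = -L + 5*L*(6 + L) (W(L) = 5*((6 + L)*L) - L = 5*(L*(6 + L)) - L = 5*L*(6 + L) - L = -L + 5*L*(6 + L))
F = 8/31 (F = 88*(1/341) = 8/31 ≈ 0.25806)
(F + W(23))² = (8/31 + 23*(29 + 5*23))² = (8/31 + 23*(29 + 115))² = (8/31 + 23*144)² = (8/31 + 3312)² = (102680/31)² = 10543182400/961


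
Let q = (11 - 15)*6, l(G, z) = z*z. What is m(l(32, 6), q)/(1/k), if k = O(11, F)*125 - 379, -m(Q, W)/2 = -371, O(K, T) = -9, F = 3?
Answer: -1115968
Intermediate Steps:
l(G, z) = z**2
q = -24 (q = -4*6 = -24)
m(Q, W) = 742 (m(Q, W) = -2*(-371) = 742)
k = -1504 (k = -9*125 - 379 = -1125 - 379 = -1504)
m(l(32, 6), q)/(1/k) = 742/(1/(-1504)) = 742/(-1/1504) = 742*(-1504) = -1115968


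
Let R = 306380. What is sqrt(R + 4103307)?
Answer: sqrt(4409687) ≈ 2099.9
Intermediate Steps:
sqrt(R + 4103307) = sqrt(306380 + 4103307) = sqrt(4409687)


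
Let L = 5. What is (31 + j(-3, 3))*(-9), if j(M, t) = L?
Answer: -324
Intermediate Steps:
j(M, t) = 5
(31 + j(-3, 3))*(-9) = (31 + 5)*(-9) = 36*(-9) = -324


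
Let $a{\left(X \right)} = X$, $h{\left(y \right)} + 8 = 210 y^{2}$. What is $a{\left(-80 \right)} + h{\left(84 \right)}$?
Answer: $1481672$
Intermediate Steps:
$h{\left(y \right)} = -8 + 210 y^{2}$
$a{\left(-80 \right)} + h{\left(84 \right)} = -80 - \left(8 - 210 \cdot 84^{2}\right) = -80 + \left(-8 + 210 \cdot 7056\right) = -80 + \left(-8 + 1481760\right) = -80 + 1481752 = 1481672$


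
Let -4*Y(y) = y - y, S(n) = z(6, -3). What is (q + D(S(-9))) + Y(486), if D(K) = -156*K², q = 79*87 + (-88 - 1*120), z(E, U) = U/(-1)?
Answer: 5261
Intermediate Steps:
z(E, U) = -U (z(E, U) = U*(-1) = -U)
S(n) = 3 (S(n) = -1*(-3) = 3)
Y(y) = 0 (Y(y) = -(y - y)/4 = -¼*0 = 0)
q = 6665 (q = 6873 + (-88 - 120) = 6873 - 208 = 6665)
(q + D(S(-9))) + Y(486) = (6665 - 156*3²) + 0 = (6665 - 156*9) + 0 = (6665 - 1404) + 0 = 5261 + 0 = 5261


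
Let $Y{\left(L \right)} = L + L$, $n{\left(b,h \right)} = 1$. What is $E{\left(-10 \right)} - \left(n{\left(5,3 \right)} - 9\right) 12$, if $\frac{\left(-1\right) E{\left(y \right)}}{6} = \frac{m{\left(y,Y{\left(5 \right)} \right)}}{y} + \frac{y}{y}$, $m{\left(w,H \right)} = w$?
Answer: $84$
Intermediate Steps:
$Y{\left(L \right)} = 2 L$
$E{\left(y \right)} = -12$ ($E{\left(y \right)} = - 6 \left(\frac{y}{y} + \frac{y}{y}\right) = - 6 \left(1 + 1\right) = \left(-6\right) 2 = -12$)
$E{\left(-10 \right)} - \left(n{\left(5,3 \right)} - 9\right) 12 = -12 - \left(1 - 9\right) 12 = -12 - \left(-8\right) 12 = -12 - -96 = -12 + 96 = 84$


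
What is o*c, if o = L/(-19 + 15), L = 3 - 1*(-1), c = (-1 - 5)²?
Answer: -36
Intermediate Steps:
c = 36 (c = (-6)² = 36)
L = 4 (L = 3 + 1 = 4)
o = -1 (o = 4/(-19 + 15) = 4/(-4) = 4*(-¼) = -1)
o*c = -1*36 = -36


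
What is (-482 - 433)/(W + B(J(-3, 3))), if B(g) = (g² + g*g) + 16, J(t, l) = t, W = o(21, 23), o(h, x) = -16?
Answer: -305/6 ≈ -50.833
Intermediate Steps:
W = -16
B(g) = 16 + 2*g² (B(g) = (g² + g²) + 16 = 2*g² + 16 = 16 + 2*g²)
(-482 - 433)/(W + B(J(-3, 3))) = (-482 - 433)/(-16 + (16 + 2*(-3)²)) = -915/(-16 + (16 + 2*9)) = -915/(-16 + (16 + 18)) = -915/(-16 + 34) = -915/18 = -915*1/18 = -305/6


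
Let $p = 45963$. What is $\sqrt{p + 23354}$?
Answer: $\sqrt{69317} \approx 263.28$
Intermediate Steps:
$\sqrt{p + 23354} = \sqrt{45963 + 23354} = \sqrt{69317}$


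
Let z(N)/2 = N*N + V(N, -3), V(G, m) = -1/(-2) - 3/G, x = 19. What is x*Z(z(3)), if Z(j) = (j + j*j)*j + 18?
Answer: 99180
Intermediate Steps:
V(G, m) = 1/2 - 3/G (V(G, m) = -1*(-1/2) - 3/G = 1/2 - 3/G)
z(N) = 2*N**2 + (-6 + N)/N (z(N) = 2*(N*N + (-6 + N)/(2*N)) = 2*(N**2 + (-6 + N)/(2*N)) = 2*N**2 + (-6 + N)/N)
Z(j) = 18 + j*(j + j**2) (Z(j) = (j + j**2)*j + 18 = j*(j + j**2) + 18 = 18 + j*(j + j**2))
x*Z(z(3)) = 19*(18 + ((-6 + 3 + 2*3**3)/3)**2 + ((-6 + 3 + 2*3**3)/3)**3) = 19*(18 + ((-6 + 3 + 2*27)/3)**2 + ((-6 + 3 + 2*27)/3)**3) = 19*(18 + ((-6 + 3 + 54)/3)**2 + ((-6 + 3 + 54)/3)**3) = 19*(18 + ((1/3)*51)**2 + ((1/3)*51)**3) = 19*(18 + 17**2 + 17**3) = 19*(18 + 289 + 4913) = 19*5220 = 99180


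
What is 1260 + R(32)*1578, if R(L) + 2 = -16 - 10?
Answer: -42924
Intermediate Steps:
R(L) = -28 (R(L) = -2 + (-16 - 10) = -2 - 26 = -28)
1260 + R(32)*1578 = 1260 - 28*1578 = 1260 - 44184 = -42924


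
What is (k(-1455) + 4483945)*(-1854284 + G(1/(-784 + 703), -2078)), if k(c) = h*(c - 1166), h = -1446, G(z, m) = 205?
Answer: -15340484632969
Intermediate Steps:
k(c) = 1686036 - 1446*c (k(c) = -1446*(c - 1166) = -1446*(-1166 + c) = 1686036 - 1446*c)
(k(-1455) + 4483945)*(-1854284 + G(1/(-784 + 703), -2078)) = ((1686036 - 1446*(-1455)) + 4483945)*(-1854284 + 205) = ((1686036 + 2103930) + 4483945)*(-1854079) = (3789966 + 4483945)*(-1854079) = 8273911*(-1854079) = -15340484632969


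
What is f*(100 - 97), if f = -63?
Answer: -189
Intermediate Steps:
f*(100 - 97) = -63*(100 - 97) = -63*3 = -189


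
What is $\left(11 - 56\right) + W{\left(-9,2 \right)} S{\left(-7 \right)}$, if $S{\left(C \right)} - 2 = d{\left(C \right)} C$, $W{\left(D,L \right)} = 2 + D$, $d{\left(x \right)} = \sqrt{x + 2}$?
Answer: $-59 + 49 i \sqrt{5} \approx -59.0 + 109.57 i$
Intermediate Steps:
$d{\left(x \right)} = \sqrt{2 + x}$
$S{\left(C \right)} = 2 + C \sqrt{2 + C}$ ($S{\left(C \right)} = 2 + \sqrt{2 + C} C = 2 + C \sqrt{2 + C}$)
$\left(11 - 56\right) + W{\left(-9,2 \right)} S{\left(-7 \right)} = \left(11 - 56\right) + \left(2 - 9\right) \left(2 - 7 \sqrt{2 - 7}\right) = \left(11 - 56\right) - 7 \left(2 - 7 \sqrt{-5}\right) = -45 - 7 \left(2 - 7 i \sqrt{5}\right) = -45 - \left(14 - 49 i \sqrt{5}\right) = -59 + 49 i \sqrt{5}$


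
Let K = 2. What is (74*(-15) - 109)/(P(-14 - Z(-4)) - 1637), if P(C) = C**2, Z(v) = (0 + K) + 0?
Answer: 1219/1381 ≈ 0.88269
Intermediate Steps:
Z(v) = 2 (Z(v) = (0 + 2) + 0 = 2 + 0 = 2)
(74*(-15) - 109)/(P(-14 - Z(-4)) - 1637) = (74*(-15) - 109)/((-14 - 1*2)**2 - 1637) = (-1110 - 109)/((-14 - 2)**2 - 1637) = -1219/((-16)**2 - 1637) = -1219/(256 - 1637) = -1219/(-1381) = -1219*(-1/1381) = 1219/1381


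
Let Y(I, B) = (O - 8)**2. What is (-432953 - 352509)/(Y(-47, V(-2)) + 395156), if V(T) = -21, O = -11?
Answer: -785462/395517 ≈ -1.9859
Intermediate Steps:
Y(I, B) = 361 (Y(I, B) = (-11 - 8)**2 = (-19)**2 = 361)
(-432953 - 352509)/(Y(-47, V(-2)) + 395156) = (-432953 - 352509)/(361 + 395156) = -785462/395517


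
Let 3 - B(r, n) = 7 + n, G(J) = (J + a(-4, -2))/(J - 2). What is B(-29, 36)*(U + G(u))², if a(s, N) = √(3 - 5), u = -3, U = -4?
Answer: -2296/5 - 272*I*√2/5 ≈ -459.2 - 76.933*I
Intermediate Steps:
a(s, N) = I*√2 (a(s, N) = √(-2) = I*√2)
G(J) = (J + I*√2)/(-2 + J) (G(J) = (J + I*√2)/(J - 2) = (J + I*√2)/(-2 + J))
B(r, n) = -4 - n (B(r, n) = 3 - (7 + n) = 3 + (-7 - n) = -4 - n)
B(-29, 36)*(U + G(u))² = (-4 - 1*36)*(-4 + (-3 + I*√2)/(-2 - 3))² = (-4 - 36)*(-4 + (-3 + I*√2)/(-5))² = -40*(-4 - (-3 + I*√2)/5)² = -40*(-4 + (⅗ - I*√2/5))² = -40*(-17/5 - I*√2/5)²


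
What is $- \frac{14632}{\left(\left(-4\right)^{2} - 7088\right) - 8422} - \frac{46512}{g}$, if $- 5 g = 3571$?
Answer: $\frac{1827767756}{27664537} \approx 66.069$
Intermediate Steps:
$g = - \frac{3571}{5}$ ($g = \left(- \frac{1}{5}\right) 3571 = - \frac{3571}{5} \approx -714.2$)
$- \frac{14632}{\left(\left(-4\right)^{2} - 7088\right) - 8422} - \frac{46512}{g} = - \frac{14632}{\left(\left(-4\right)^{2} - 7088\right) - 8422} - \frac{46512}{- \frac{3571}{5}} = - \frac{14632}{\left(16 - 7088\right) - 8422} - - \frac{232560}{3571} = - \frac{14632}{-7072 - 8422} + \frac{232560}{3571} = - \frac{14632}{-15494} + \frac{232560}{3571} = \left(-14632\right) \left(- \frac{1}{15494}\right) + \frac{232560}{3571} = \frac{7316}{7747} + \frac{232560}{3571} = \frac{1827767756}{27664537}$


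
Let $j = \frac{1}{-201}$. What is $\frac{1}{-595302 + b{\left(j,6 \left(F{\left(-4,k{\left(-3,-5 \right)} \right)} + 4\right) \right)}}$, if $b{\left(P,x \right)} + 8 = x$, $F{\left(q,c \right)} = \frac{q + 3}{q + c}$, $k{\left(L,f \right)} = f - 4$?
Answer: $- \frac{13}{7738712} \approx -1.6799 \cdot 10^{-6}$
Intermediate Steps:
$k{\left(L,f \right)} = -4 + f$
$F{\left(q,c \right)} = \frac{3 + q}{c + q}$
$j = - \frac{1}{201} \approx -0.0049751$
$b{\left(P,x \right)} = -8 + x$
$\frac{1}{-595302 + b{\left(j,6 \left(F{\left(-4,k{\left(-3,-5 \right)} \right)} + 4\right) \right)}} = \frac{1}{-595302 - \left(8 - 6 \left(\frac{3 - 4}{\left(-4 - 5\right) - 4} + 4\right)\right)} = \frac{1}{-595302 - \left(8 - 6 \left(\frac{1}{-9 - 4} \left(-1\right) + 4\right)\right)} = \frac{1}{-595302 - \left(8 - 6 \left(\frac{1}{-13} \left(-1\right) + 4\right)\right)} = \frac{1}{-595302 - \left(8 - 6 \left(\left(- \frac{1}{13}\right) \left(-1\right) + 4\right)\right)} = \frac{1}{-595302 - \left(8 - 6 \left(\frac{1}{13} + 4\right)\right)} = \frac{1}{-595302 + \left(-8 + 6 \cdot \frac{53}{13}\right)} = \frac{1}{-595302 + \left(-8 + \frac{318}{13}\right)} = \frac{1}{-595302 + \frac{214}{13}} = \frac{1}{- \frac{7738712}{13}} = - \frac{13}{7738712}$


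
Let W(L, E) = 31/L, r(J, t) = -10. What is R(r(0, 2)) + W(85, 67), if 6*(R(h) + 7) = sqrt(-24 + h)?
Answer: -564/85 + I*sqrt(34)/6 ≈ -6.6353 + 0.97183*I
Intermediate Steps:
R(h) = -7 + sqrt(-24 + h)/6
R(r(0, 2)) + W(85, 67) = (-7 + sqrt(-24 - 10)/6) + 31/85 = (-7 + sqrt(-34)/6) + 31*(1/85) = (-7 + (I*sqrt(34))/6) + 31/85 = (-7 + I*sqrt(34)/6) + 31/85 = -564/85 + I*sqrt(34)/6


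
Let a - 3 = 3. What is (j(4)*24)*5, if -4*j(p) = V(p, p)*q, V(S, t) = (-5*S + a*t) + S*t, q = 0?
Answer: 0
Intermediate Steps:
a = 6 (a = 3 + 3 = 6)
V(S, t) = -5*S + 6*t + S*t (V(S, t) = (-5*S + 6*t) + S*t = -5*S + 6*t + S*t)
j(p) = 0 (j(p) = -(-5*p + 6*p + p*p)*0/4 = -(-5*p + 6*p + p**2)*0/4 = -(p + p**2)*0/4 = -1/4*0 = 0)
(j(4)*24)*5 = (0*24)*5 = 0*5 = 0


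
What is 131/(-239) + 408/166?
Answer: 37883/19837 ≈ 1.9097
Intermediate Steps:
131/(-239) + 408/166 = 131*(-1/239) + 408*(1/166) = -131/239 + 204/83 = 37883/19837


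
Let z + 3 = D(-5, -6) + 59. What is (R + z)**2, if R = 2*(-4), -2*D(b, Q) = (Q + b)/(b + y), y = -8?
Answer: 1530169/676 ≈ 2263.6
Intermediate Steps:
D(b, Q) = -(Q + b)/(2*(-8 + b)) (D(b, Q) = -(Q + b)/(2*(b - 8)) = -(Q + b)/(2*(-8 + b)))
z = 1445/26 (z = -3 + ((-1*(-6) - 1*(-5))/(2*(-8 - 5)) + 59) = -3 + ((1/2)*(6 + 5)/(-13) + 59) = -3 + ((1/2)*(-1/13)*11 + 59) = -3 + (-11/26 + 59) = -3 + 1523/26 = 1445/26 ≈ 55.577)
R = -8
(R + z)**2 = (-8 + 1445/26)**2 = (1237/26)**2 = 1530169/676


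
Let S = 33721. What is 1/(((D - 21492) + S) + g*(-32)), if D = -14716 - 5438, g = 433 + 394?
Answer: -1/34389 ≈ -2.9079e-5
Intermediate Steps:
g = 827
D = -20154
1/(((D - 21492) + S) + g*(-32)) = 1/(((-20154 - 21492) + 33721) + 827*(-32)) = 1/((-41646 + 33721) - 26464) = 1/(-7925 - 26464) = 1/(-34389) = -1/34389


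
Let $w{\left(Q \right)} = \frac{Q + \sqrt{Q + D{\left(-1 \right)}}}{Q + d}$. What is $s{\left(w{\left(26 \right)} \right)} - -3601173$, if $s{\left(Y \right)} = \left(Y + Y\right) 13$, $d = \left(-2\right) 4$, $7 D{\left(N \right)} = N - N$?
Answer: $\frac{32410895}{9} + \frac{13 \sqrt{26}}{9} \approx 3.6012 \cdot 10^{6}$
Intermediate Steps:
$D{\left(N \right)} = 0$ ($D{\left(N \right)} = \frac{N - N}{7} = \frac{1}{7} \cdot 0 = 0$)
$d = -8$
$w{\left(Q \right)} = \frac{Q + \sqrt{Q}}{-8 + Q}$ ($w{\left(Q \right)} = \frac{Q + \sqrt{Q + 0}}{Q - 8} = \frac{Q + \sqrt{Q}}{-8 + Q}$)
$s{\left(Y \right)} = 26 Y$ ($s{\left(Y \right)} = 2 Y 13 = 26 Y$)
$s{\left(w{\left(26 \right)} \right)} - -3601173 = 26 \frac{26 + \sqrt{26}}{-8 + 26} - -3601173 = 26 \frac{26 + \sqrt{26}}{18} + 3601173 = 26 \left(\frac{13}{9} + \frac{\sqrt{26}}{18}\right) + 3601173 = \left(\frac{338}{9} + \frac{13 \sqrt{26}}{9}\right) + 3601173 = \frac{32410895}{9} + \frac{13 \sqrt{26}}{9}$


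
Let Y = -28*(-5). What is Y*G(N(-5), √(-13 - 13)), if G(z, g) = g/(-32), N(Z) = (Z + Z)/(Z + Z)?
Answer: -35*I*√26/8 ≈ -22.308*I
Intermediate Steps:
N(Z) = 1 (N(Z) = (2*Z)/((2*Z)) = (2*Z)*(1/(2*Z)) = 1)
Y = 140
G(z, g) = -g/32 (G(z, g) = g*(-1/32) = -g/32)
Y*G(N(-5), √(-13 - 13)) = 140*(-√(-13 - 13)/32) = 140*(-I*√26/32) = -35*I*√26/8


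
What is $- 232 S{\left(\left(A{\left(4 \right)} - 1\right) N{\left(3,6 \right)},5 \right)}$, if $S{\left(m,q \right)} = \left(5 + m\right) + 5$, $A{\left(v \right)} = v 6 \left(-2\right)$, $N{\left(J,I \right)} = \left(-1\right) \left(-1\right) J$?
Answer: $31784$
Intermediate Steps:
$N{\left(J,I \right)} = J$ ($N{\left(J,I \right)} = 1 J = J$)
$A{\left(v \right)} = - 12 v$ ($A{\left(v \right)} = 6 v \left(-2\right) = - 12 v$)
$S{\left(m,q \right)} = 10 + m$
$- 232 S{\left(\left(A{\left(4 \right)} - 1\right) N{\left(3,6 \right)},5 \right)} = - 232 \left(10 + \left(\left(-12\right) 4 - 1\right) 3\right) = - 232 \left(10 + \left(-48 - 1\right) 3\right) = - 232 \left(10 - 147\right) = \left(-232\right) \left(-137\right) = 31784$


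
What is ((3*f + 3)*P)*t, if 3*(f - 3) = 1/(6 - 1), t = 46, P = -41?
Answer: -115046/5 ≈ -23009.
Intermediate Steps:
f = 46/15 (f = 3 + 1/(3*(6 - 1)) = 3 + (⅓)/5 = 3 + (⅓)*(⅕) = 3 + 1/15 = 46/15 ≈ 3.0667)
((3*f + 3)*P)*t = ((3*(46/15) + 3)*(-41))*46 = ((46/5 + 3)*(-41))*46 = ((61/5)*(-41))*46 = -2501/5*46 = -115046/5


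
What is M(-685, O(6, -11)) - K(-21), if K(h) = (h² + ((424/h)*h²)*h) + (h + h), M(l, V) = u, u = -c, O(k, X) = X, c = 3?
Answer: -187386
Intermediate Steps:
u = -3 (u = -1*3 = -3)
M(l, V) = -3
K(h) = 2*h + 425*h² (K(h) = (h² + (424*h)*h) + 2*h = (h² + 424*h²) + 2*h = 425*h² + 2*h = 2*h + 425*h²)
M(-685, O(6, -11)) - K(-21) = -3 - (-21)*(2 + 425*(-21)) = -3 - (-21)*(2 - 8925) = -3 - (-21)*(-8923) = -3 - 1*187383 = -3 - 187383 = -187386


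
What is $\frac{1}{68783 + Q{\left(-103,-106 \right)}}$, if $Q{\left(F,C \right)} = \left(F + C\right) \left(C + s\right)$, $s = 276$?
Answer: $\frac{1}{33253} \approx 3.0072 \cdot 10^{-5}$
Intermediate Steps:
$Q{\left(F,C \right)} = \left(276 + C\right) \left(C + F\right)$ ($Q{\left(F,C \right)} = \left(F + C\right) \left(C + 276\right) = \left(C + F\right) \left(276 + C\right) = \left(276 + C\right) \left(C + F\right)$)
$\frac{1}{68783 + Q{\left(-103,-106 \right)}} = \frac{1}{68783 + \left(\left(-106\right)^{2} + 276 \left(-106\right) + 276 \left(-103\right) - -10918\right)} = \frac{1}{68783 + \left(11236 - 29256 - 28428 + 10918\right)} = \frac{1}{68783 - 35530} = \frac{1}{33253}$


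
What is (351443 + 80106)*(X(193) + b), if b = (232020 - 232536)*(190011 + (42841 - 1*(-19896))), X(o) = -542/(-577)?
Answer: -32474565865093706/577 ≈ -5.6282e+13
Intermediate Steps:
X(o) = 542/577 (X(o) = -542*(-1/577) = 542/577)
b = -130417968 (b = -516*(190011 + (42841 + 19896)) = -516*(190011 + 62737) = -516*252748 = -130417968)
(351443 + 80106)*(X(193) + b) = (351443 + 80106)*(542/577 - 130417968) = 431549*(-75251166994/577) = -32474565865093706/577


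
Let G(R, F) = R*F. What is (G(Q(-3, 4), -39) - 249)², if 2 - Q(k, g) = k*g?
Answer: 632025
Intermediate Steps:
Q(k, g) = 2 - g*k (Q(k, g) = 2 - k*g = 2 - g*k)
G(R, F) = F*R
(G(Q(-3, 4), -39) - 249)² = (-39*(2 - 1*4*(-3)) - 249)² = (-39*(2 + 12) - 249)² = (-39*14 - 249)² = (-546 - 249)² = (-795)² = 632025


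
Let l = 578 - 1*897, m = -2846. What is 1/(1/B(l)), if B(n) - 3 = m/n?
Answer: 3803/319 ≈ 11.922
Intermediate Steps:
l = -319 (l = 578 - 897 = -319)
B(n) = 3 - 2846/n
1/(1/B(l)) = 1/(1/(3 - 2846/(-319))) = 1/(1/(3 - 2846*(-1/319))) = 1/(1/(3 + 2846/319)) = 1/(1/(3803/319)) = 1/(319/3803) = 3803/319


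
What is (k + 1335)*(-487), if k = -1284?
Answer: -24837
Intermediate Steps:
(k + 1335)*(-487) = (-1284 + 1335)*(-487) = 51*(-487) = -24837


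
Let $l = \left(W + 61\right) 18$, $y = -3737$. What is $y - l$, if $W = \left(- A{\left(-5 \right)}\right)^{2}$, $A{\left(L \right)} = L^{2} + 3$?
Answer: $-18947$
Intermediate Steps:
$A{\left(L \right)} = 3 + L^{2}$
$W = 784$ ($W = \left(- (3 + \left(-5\right)^{2})\right)^{2} = \left(- (3 + 25)\right)^{2} = \left(\left(-1\right) 28\right)^{2} = \left(-28\right)^{2} = 784$)
$l = 15210$ ($l = \left(784 + 61\right) 18 = 845 \cdot 18 = 15210$)
$y - l = -3737 - 15210 = -18947$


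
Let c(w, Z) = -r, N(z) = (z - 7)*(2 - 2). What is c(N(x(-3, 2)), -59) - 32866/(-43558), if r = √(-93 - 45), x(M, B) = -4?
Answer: 16433/21779 - I*√138 ≈ 0.75453 - 11.747*I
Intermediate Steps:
r = I*√138 (r = √(-138) = I*√138 ≈ 11.747*I)
N(z) = 0 (N(z) = (-7 + z)*0 = 0)
c(w, Z) = -I*√138
c(N(x(-3, 2)), -59) - 32866/(-43558) = -I*√138 - 32866/(-43558) = -I*√138 - 32866*(-1/43558) = -I*√138 + 16433/21779 = 16433/21779 - I*√138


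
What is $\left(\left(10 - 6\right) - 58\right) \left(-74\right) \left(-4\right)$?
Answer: $-15984$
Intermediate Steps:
$\left(\left(10 - 6\right) - 58\right) \left(-74\right) \left(-4\right) = \left(4 - 58\right) \left(-74\right) \left(-4\right) = \left(-54\right) \left(-74\right) \left(-4\right) = 3996 \left(-4\right) = -15984$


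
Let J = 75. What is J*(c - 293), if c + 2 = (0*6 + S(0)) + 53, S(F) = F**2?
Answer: -18150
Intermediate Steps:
c = 51 (c = -2 + ((0*6 + 0**2) + 53) = -2 + ((0 + 0) + 53) = -2 + (0 + 53) = -2 + 53 = 51)
J*(c - 293) = 75*(51 - 293) = 75*(-242) = -18150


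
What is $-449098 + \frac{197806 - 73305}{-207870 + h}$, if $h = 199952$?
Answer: $- \frac{3556082465}{7918} \approx -4.4911 \cdot 10^{5}$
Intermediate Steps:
$-449098 + \frac{197806 - 73305}{-207870 + h} = -449098 + \frac{197806 - 73305}{-207870 + 199952} = -449098 + \frac{124501}{-7918} = -449098 + 124501 \left(- \frac{1}{7918}\right) = -449098 - \frac{124501}{7918} = - \frac{3556082465}{7918}$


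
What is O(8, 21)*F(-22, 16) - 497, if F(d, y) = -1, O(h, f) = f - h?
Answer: -510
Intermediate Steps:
O(8, 21)*F(-22, 16) - 497 = (21 - 1*8)*(-1) - 497 = (21 - 8)*(-1) - 497 = 13*(-1) - 497 = -13 - 497 = -510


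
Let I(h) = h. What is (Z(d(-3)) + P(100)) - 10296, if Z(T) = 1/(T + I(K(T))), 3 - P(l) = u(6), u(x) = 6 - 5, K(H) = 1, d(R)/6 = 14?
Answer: -874989/85 ≈ -10294.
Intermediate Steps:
d(R) = 84 (d(R) = 6*14 = 84)
u(x) = 1
P(l) = 2 (P(l) = 3 - 1*1 = 3 - 1 = 2)
Z(T) = 1/(1 + T) (Z(T) = 1/(T + 1) = 1/(1 + T))
(Z(d(-3)) + P(100)) - 10296 = (1/(1 + 84) + 2) - 10296 = (1/85 + 2) - 10296 = 171/85 - 10296 = -874989/85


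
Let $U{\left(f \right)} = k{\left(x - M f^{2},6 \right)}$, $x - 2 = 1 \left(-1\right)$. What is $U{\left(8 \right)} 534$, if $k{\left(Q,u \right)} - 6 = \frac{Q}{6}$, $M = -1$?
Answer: $8989$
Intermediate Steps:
$x = 1$ ($x = 2 + 1 \left(-1\right) = 2 - 1 = 1$)
$k{\left(Q,u \right)} = 6 + \frac{Q}{6}$
$U{\left(f \right)} = \frac{37}{6} + \frac{f^{2}}{6}$ ($U{\left(f \right)} = 6 + \frac{1 - - f^{2}}{6} = 6 + \frac{1 + f^{2}}{6} = 6 + \left(\frac{1}{6} + \frac{f^{2}}{6}\right) = \frac{37}{6} + \frac{f^{2}}{6}$)
$U{\left(8 \right)} 534 = \left(\frac{37}{6} + \frac{8^{2}}{6}\right) 534 = \left(\frac{37}{6} + \frac{1}{6} \cdot 64\right) 534 = \left(\frac{37}{6} + \frac{32}{3}\right) 534 = \frac{101}{6} \cdot 534 = 8989$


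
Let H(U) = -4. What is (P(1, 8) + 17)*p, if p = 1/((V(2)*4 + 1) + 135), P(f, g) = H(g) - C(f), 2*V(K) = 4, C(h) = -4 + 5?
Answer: 1/12 ≈ 0.083333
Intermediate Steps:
C(h) = 1
V(K) = 2 (V(K) = (1/2)*4 = 2)
P(f, g) = -5 (P(f, g) = -4 - 1*1 = -4 - 1 = -5)
p = 1/144 (p = 1/((2*4 + 1) + 135) = 1/((8 + 1) + 135) = 1/(9 + 135) = 1/144 ≈ 0.0069444)
(P(1, 8) + 17)*p = (-5 + 17)*(1/144) = 12*(1/144) = 1/12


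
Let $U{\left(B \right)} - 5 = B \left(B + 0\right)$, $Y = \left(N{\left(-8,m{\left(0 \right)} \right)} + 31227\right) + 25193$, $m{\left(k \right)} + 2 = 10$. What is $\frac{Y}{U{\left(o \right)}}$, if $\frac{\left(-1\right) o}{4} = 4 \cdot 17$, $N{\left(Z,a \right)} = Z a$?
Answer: $\frac{56356}{73989} \approx 0.76168$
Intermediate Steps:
$m{\left(k \right)} = 8$ ($m{\left(k \right)} = -2 + 10 = 8$)
$o = -272$ ($o = - 4 \cdot 4 \cdot 17 = \left(-4\right) 68 = -272$)
$Y = 56356$ ($Y = \left(\left(-8\right) 8 + 31227\right) + 25193 = \left(-64 + 31227\right) + 25193 = 31163 + 25193 = 56356$)
$U{\left(B \right)} = 5 + B^{2}$ ($U{\left(B \right)} = 5 + B \left(B + 0\right) = 5 + B B = 5 + B^{2}$)
$\frac{Y}{U{\left(o \right)}} = \frac{56356}{5 + \left(-272\right)^{2}} = \frac{56356}{5 + 73984} = \frac{56356}{73989}$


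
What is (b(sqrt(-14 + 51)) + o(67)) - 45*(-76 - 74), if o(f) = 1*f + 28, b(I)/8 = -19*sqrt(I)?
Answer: 6845 - 152*37**(1/4) ≈ 6470.1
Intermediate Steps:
b(I) = -152*sqrt(I) (b(I) = 8*(-19*sqrt(I)) = -152*sqrt(I))
o(f) = 28 + f (o(f) = f + 28 = 28 + f)
(b(sqrt(-14 + 51)) + o(67)) - 45*(-76 - 74) = (-152*(-14 + 51)**(1/4) + (28 + 67)) - 45*(-76 - 74) = (-152*37**(1/4) + 95) - 45*(-150) = (-152*37**(1/4) + 95) + 6750 = (95 - 152*37**(1/4)) + 6750 = 6845 - 152*37**(1/4)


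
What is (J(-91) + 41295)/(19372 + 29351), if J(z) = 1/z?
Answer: 3757844/4433793 ≈ 0.84755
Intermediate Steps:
(J(-91) + 41295)/(19372 + 29351) = (1/(-91) + 41295)/(19372 + 29351) = (-1/91 + 41295)/48723 = (3757844/91)*(1/48723) = 3757844/4433793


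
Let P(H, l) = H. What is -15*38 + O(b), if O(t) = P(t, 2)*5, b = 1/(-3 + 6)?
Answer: -1705/3 ≈ -568.33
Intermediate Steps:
b = 1/3 ≈ 0.33333
O(t) = 5*t (O(t) = t*5 = 5*t)
-15*38 + O(b) = -15*38 + 5*(1/3) = -570 + 5/3 = -1705/3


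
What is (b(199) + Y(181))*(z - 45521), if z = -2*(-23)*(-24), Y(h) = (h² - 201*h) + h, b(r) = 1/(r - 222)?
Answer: 3687944250/23 ≈ 1.6035e+8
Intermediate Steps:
b(r) = 1/(-222 + r)
Y(h) = h² - 200*h
z = -1104 (z = 46*(-24) = -1104)
(b(199) + Y(181))*(z - 45521) = (1/(-222 + 199) + 181*(-200 + 181))*(-1104 - 45521) = (1/(-23) + 181*(-19))*(-46625) = (-1/23 - 3439)*(-46625) = -79098/23*(-46625) = 3687944250/23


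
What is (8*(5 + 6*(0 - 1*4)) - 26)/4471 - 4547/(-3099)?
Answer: 19778015/13855629 ≈ 1.4274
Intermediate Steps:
(8*(5 + 6*(0 - 1*4)) - 26)/4471 - 4547/(-3099) = (8*(5 + 6*(0 - 4)) - 26)*(1/4471) - 4547*(-1/3099) = (8*(5 + 6*(-4)) - 26)*(1/4471) + 4547/3099 = (8*(5 - 24) - 26)*(1/4471) + 4547/3099 = (8*(-19) - 26)*(1/4471) + 4547/3099 = (-152 - 26)*(1/4471) + 4547/3099 = -178*1/4471 + 4547/3099 = -178/4471 + 4547/3099 = 19778015/13855629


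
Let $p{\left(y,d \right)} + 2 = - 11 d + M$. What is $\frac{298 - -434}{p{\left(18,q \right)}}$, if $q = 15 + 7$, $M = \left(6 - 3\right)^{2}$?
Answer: $- \frac{732}{235} \approx -3.1149$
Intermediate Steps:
$M = 9$ ($M = 3^{2} = 9$)
$q = 22$
$p{\left(y,d \right)} = 7 - 11 d$ ($p{\left(y,d \right)} = -2 - \left(-9 + 11 d\right) = 7 - 11 d$)
$\frac{298 - -434}{p{\left(18,q \right)}} = \frac{298 - -434}{7 - 242} = \frac{298 + 434}{7 - 242} = \frac{732}{-235} = 732 \left(- \frac{1}{235}\right) = - \frac{732}{235}$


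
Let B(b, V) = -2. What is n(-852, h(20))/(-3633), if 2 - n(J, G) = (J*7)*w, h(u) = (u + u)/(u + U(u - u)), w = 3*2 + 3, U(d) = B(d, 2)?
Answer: -53678/3633 ≈ -14.775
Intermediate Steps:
U(d) = -2
w = 9 (w = 6 + 3 = 9)
h(u) = 2*u/(-2 + u) (h(u) = (u + u)/(u - 2) = (2*u)/(-2 + u) = 2*u/(-2 + u))
n(J, G) = 2 - 63*J (n(J, G) = 2 - J*7*9 = 2 - 7*J*9 = 2 - 63*J)
n(-852, h(20))/(-3633) = (2 - 63*(-852))/(-3633) = (2 + 53676)*(-1/3633) = 53678*(-1/3633) = -53678/3633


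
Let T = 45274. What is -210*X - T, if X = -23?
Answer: -40444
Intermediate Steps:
-210*X - T = -210*(-23) - 1*45274 = 4830 - 45274 = -40444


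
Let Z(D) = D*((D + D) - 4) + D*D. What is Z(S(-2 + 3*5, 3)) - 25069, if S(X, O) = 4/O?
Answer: -25069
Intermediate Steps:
Z(D) = D**2 + D*(-4 + 2*D) (Z(D) = D*(2*D - 4) + D**2 = D*(-4 + 2*D) + D**2 = D**2 + D*(-4 + 2*D))
Z(S(-2 + 3*5, 3)) - 25069 = (4/3)*(-4 + 3*(4/3)) - 25069 = (4*(1/3))*(-4 + 3*(4*(1/3))) - 25069 = 4*(-4 + 3*(4/3))/3 - 25069 = 4*(-4 + 4)/3 - 25069 = (4/3)*0 - 25069 = 0 - 25069 = -25069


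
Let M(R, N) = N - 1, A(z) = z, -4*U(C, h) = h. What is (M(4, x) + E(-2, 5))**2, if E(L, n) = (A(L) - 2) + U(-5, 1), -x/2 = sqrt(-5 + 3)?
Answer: 313/16 + 21*I*sqrt(2) ≈ 19.563 + 29.698*I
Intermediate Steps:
U(C, h) = -h/4
x = -2*I*sqrt(2) (x = -2*sqrt(-5 + 3) = -2*I*sqrt(2) ≈ -2.8284*I)
E(L, n) = -9/4 + L (E(L, n) = (L - 2) - 1/4*1 = (-2 + L) - 1/4 = -9/4 + L)
M(R, N) = -1 + N
(M(4, x) + E(-2, 5))**2 = ((-1 - 2*I*sqrt(2)) + (-9/4 - 2))**2 = ((-1 - 2*I*sqrt(2)) - 17/4)**2 = (-21/4 - 2*I*sqrt(2))**2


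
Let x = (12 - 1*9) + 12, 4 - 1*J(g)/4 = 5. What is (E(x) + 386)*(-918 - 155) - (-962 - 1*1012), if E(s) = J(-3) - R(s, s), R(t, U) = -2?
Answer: -410058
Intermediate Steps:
J(g) = -4 (J(g) = 16 - 4*5 = 16 - 20 = -4)
x = 15 (x = (12 - 9) + 12 = 3 + 12 = 15)
E(s) = -2 (E(s) = -4 - 1*(-2) = -4 + 2 = -2)
(E(x) + 386)*(-918 - 155) - (-962 - 1*1012) = (-2 + 386)*(-918 - 155) - (-962 - 1*1012) = 384*(-1073) - (-962 - 1012) = -412032 - 1*(-1974) = -412032 + 1974 = -410058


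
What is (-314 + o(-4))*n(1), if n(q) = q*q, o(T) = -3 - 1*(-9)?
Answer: -308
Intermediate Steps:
o(T) = 6 (o(T) = -3 + 9 = 6)
n(q) = q²
(-314 + o(-4))*n(1) = (-314 + 6)*1² = -308*1 = -308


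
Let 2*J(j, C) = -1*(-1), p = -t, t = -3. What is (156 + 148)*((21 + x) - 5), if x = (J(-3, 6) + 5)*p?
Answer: 9880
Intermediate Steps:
p = 3 (p = -1*(-3) = 3)
J(j, C) = ½ (J(j, C) = (-1*(-1))/2 = (½)*1 = ½)
x = 33/2 (x = (½ + 5)*3 = (11/2)*3 = 33/2 ≈ 16.500)
(156 + 148)*((21 + x) - 5) = (156 + 148)*((21 + 33/2) - 5) = 304*(75/2 - 5) = 304*(65/2) = 9880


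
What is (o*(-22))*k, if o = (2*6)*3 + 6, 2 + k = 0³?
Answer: 1848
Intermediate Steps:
k = -2 (k = -2 + 0³ = -2 + 0 = -2)
o = 42 (o = 12*3 + 6 = 36 + 6 = 42)
(o*(-22))*k = (42*(-22))*(-2) = -924*(-2) = 1848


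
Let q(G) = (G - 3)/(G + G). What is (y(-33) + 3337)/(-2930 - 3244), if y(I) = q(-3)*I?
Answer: -236/441 ≈ -0.53515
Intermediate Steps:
q(G) = (-3 + G)/(2*G) (q(G) = (-3 + G)/((2*G)) = (-3 + G)*(1/(2*G)) = (-3 + G)/(2*G))
y(I) = I (y(I) = ((1/2)*(-3 - 3)/(-3))*I = ((1/2)*(-1/3)*(-6))*I = 1*I = I)
(y(-33) + 3337)/(-2930 - 3244) = (-33 + 3337)/(-2930 - 3244) = 3304/(-6174) = 3304*(-1/6174) = -236/441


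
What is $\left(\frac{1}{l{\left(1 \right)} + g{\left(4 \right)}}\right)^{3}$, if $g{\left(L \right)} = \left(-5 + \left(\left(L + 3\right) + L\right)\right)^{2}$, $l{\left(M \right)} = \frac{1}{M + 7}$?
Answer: $\frac{512}{24137569} \approx 2.1212 \cdot 10^{-5}$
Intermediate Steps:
$l{\left(M \right)} = \frac{1}{7 + M}$
$g{\left(L \right)} = \left(-2 + 2 L\right)^{2}$ ($g{\left(L \right)} = \left(-5 + \left(\left(3 + L\right) + L\right)\right)^{2} = \left(-5 + \left(3 + 2 L\right)\right)^{2} = \left(-2 + 2 L\right)^{2}$)
$\left(\frac{1}{l{\left(1 \right)} + g{\left(4 \right)}}\right)^{3} = \left(\frac{1}{\frac{1}{7 + 1} + 4 \left(-1 + 4\right)^{2}}\right)^{3} = \left(\frac{1}{\frac{1}{8} + 4 \cdot 3^{2}}\right)^{3} = \left(\frac{1}{\frac{1}{8} + 4 \cdot 9}\right)^{3} = \left(\frac{1}{\frac{1}{8} + 36}\right)^{3} = \left(\frac{1}{\frac{289}{8}}\right)^{3} = \left(\frac{8}{289}\right)^{3} = \frac{512}{24137569}$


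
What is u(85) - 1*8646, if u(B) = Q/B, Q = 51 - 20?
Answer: -734879/85 ≈ -8645.6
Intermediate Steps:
Q = 31
u(B) = 31/B
u(85) - 1*8646 = 31/85 - 1*8646 = 31*(1/85) - 8646 = 31/85 - 8646 = -734879/85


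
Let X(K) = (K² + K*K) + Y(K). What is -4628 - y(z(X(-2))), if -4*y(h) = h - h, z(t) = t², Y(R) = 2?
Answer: -4628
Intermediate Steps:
X(K) = 2 + 2*K² (X(K) = (K² + K*K) + 2 = (K² + K²) + 2 = 2*K² + 2 = 2 + 2*K²)
y(h) = 0 (y(h) = -(h - h)/4 = -¼*0 = 0)
-4628 - y(z(X(-2))) = -4628 - 1*0 = -4628 + 0 = -4628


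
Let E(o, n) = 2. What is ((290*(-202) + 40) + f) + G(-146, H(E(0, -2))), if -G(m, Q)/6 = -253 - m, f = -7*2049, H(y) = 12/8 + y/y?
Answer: -72241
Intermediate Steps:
H(y) = 5/2 (H(y) = 12*(⅛) + 1 = 3/2 + 1 = 5/2)
f = -14343
G(m, Q) = 1518 + 6*m (G(m, Q) = -6*(-253 - m) = 1518 + 6*m)
((290*(-202) + 40) + f) + G(-146, H(E(0, -2))) = ((290*(-202) + 40) - 14343) + (1518 + 6*(-146)) = ((-58580 + 40) - 14343) + (1518 - 876) = (-58540 - 14343) + 642 = -72883 + 642 = -72241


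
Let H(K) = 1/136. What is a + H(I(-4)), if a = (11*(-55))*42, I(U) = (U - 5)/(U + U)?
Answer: -3455759/136 ≈ -25410.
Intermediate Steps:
I(U) = (-5 + U)/(2*U) (I(U) = (-5 + U)/((2*U)) = (-5 + U)*(1/(2*U)) = (-5 + U)/(2*U))
H(K) = 1/136 (H(K) = 1*(1/136) = 1/136)
a = -25410 (a = -605*42 = -25410)
a + H(I(-4)) = -25410 + 1/136 = -3455759/136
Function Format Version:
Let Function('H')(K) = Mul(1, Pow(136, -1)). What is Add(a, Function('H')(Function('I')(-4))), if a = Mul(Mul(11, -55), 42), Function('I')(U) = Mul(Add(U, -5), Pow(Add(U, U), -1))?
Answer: Rational(-3455759, 136) ≈ -25410.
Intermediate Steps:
Function('I')(U) = Mul(Rational(1, 2), Pow(U, -1), Add(-5, U)) (Function('I')(U) = Mul(Add(-5, U), Pow(Mul(2, U), -1)) = Mul(Add(-5, U), Mul(Rational(1, 2), Pow(U, -1))) = Mul(Rational(1, 2), Pow(U, -1), Add(-5, U)))
Function('H')(K) = Rational(1, 136) (Function('H')(K) = Mul(1, Rational(1, 136)) = Rational(1, 136))
a = -25410 (a = Mul(-605, 42) = -25410)
Add(a, Function('H')(Function('I')(-4))) = Add(-25410, Rational(1, 136)) = Rational(-3455759, 136)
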